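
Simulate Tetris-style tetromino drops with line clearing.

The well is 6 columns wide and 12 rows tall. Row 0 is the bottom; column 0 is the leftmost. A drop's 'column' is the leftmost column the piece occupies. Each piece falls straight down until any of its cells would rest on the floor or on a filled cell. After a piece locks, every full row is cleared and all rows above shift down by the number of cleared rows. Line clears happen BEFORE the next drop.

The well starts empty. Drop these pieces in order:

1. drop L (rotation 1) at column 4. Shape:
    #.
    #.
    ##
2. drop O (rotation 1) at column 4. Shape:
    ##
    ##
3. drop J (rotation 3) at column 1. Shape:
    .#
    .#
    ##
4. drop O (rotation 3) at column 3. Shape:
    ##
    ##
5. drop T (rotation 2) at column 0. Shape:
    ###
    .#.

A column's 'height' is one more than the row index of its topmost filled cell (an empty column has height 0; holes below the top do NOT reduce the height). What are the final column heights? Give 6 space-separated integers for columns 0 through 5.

Drop 1: L rot1 at col 4 lands with bottom-row=0; cleared 0 line(s) (total 0); column heights now [0 0 0 0 3 1], max=3
Drop 2: O rot1 at col 4 lands with bottom-row=3; cleared 0 line(s) (total 0); column heights now [0 0 0 0 5 5], max=5
Drop 3: J rot3 at col 1 lands with bottom-row=0; cleared 0 line(s) (total 0); column heights now [0 1 3 0 5 5], max=5
Drop 4: O rot3 at col 3 lands with bottom-row=5; cleared 0 line(s) (total 0); column heights now [0 1 3 7 7 5], max=7
Drop 5: T rot2 at col 0 lands with bottom-row=2; cleared 0 line(s) (total 0); column heights now [4 4 4 7 7 5], max=7

Answer: 4 4 4 7 7 5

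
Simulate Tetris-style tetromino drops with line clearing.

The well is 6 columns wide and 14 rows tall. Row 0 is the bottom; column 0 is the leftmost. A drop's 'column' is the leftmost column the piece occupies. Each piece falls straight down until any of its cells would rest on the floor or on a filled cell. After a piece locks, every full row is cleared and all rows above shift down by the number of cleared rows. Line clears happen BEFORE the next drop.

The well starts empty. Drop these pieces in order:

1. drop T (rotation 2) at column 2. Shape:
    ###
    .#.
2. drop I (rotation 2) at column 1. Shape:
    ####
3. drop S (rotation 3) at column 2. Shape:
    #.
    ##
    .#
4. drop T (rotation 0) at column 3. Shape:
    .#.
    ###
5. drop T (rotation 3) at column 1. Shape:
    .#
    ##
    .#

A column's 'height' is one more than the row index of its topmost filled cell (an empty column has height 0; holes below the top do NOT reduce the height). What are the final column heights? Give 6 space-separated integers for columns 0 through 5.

Answer: 0 8 9 6 7 6

Derivation:
Drop 1: T rot2 at col 2 lands with bottom-row=0; cleared 0 line(s) (total 0); column heights now [0 0 2 2 2 0], max=2
Drop 2: I rot2 at col 1 lands with bottom-row=2; cleared 0 line(s) (total 0); column heights now [0 3 3 3 3 0], max=3
Drop 3: S rot3 at col 2 lands with bottom-row=3; cleared 0 line(s) (total 0); column heights now [0 3 6 5 3 0], max=6
Drop 4: T rot0 at col 3 lands with bottom-row=5; cleared 0 line(s) (total 0); column heights now [0 3 6 6 7 6], max=7
Drop 5: T rot3 at col 1 lands with bottom-row=6; cleared 0 line(s) (total 0); column heights now [0 8 9 6 7 6], max=9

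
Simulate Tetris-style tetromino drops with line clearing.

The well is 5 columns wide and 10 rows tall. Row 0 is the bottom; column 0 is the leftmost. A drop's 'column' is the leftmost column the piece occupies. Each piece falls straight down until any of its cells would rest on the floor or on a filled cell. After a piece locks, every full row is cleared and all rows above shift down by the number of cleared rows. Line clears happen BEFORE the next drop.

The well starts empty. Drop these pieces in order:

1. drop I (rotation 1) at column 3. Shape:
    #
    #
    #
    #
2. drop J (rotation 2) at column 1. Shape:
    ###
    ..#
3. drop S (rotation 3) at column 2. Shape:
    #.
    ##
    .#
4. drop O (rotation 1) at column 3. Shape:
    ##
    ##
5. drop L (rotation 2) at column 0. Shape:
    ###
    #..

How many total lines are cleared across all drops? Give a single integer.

Drop 1: I rot1 at col 3 lands with bottom-row=0; cleared 0 line(s) (total 0); column heights now [0 0 0 4 0], max=4
Drop 2: J rot2 at col 1 lands with bottom-row=4; cleared 0 line(s) (total 0); column heights now [0 6 6 6 0], max=6
Drop 3: S rot3 at col 2 lands with bottom-row=6; cleared 0 line(s) (total 0); column heights now [0 6 9 8 0], max=9
Drop 4: O rot1 at col 3 lands with bottom-row=8; cleared 0 line(s) (total 0); column heights now [0 6 9 10 10], max=10
Drop 5: L rot2 at col 0 lands with bottom-row=8; cleared 1 line(s) (total 1); column heights now [9 6 9 9 9], max=9

Answer: 1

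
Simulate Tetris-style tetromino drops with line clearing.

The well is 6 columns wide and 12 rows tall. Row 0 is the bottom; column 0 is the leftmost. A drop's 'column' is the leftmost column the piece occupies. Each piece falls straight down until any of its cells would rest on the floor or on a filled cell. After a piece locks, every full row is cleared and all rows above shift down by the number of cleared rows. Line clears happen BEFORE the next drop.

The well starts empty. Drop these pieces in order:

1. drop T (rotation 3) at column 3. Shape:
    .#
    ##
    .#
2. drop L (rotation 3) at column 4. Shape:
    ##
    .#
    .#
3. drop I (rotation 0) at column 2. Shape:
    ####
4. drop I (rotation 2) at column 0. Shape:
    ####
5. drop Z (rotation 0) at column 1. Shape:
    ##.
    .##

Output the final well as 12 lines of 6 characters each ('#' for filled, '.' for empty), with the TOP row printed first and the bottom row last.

Answer: ......
......
......
......
.##...
..##..
####..
..####
....##
....##
...###
....#.

Derivation:
Drop 1: T rot3 at col 3 lands with bottom-row=0; cleared 0 line(s) (total 0); column heights now [0 0 0 2 3 0], max=3
Drop 2: L rot3 at col 4 lands with bottom-row=1; cleared 0 line(s) (total 0); column heights now [0 0 0 2 4 4], max=4
Drop 3: I rot0 at col 2 lands with bottom-row=4; cleared 0 line(s) (total 0); column heights now [0 0 5 5 5 5], max=5
Drop 4: I rot2 at col 0 lands with bottom-row=5; cleared 0 line(s) (total 0); column heights now [6 6 6 6 5 5], max=6
Drop 5: Z rot0 at col 1 lands with bottom-row=6; cleared 0 line(s) (total 0); column heights now [6 8 8 7 5 5], max=8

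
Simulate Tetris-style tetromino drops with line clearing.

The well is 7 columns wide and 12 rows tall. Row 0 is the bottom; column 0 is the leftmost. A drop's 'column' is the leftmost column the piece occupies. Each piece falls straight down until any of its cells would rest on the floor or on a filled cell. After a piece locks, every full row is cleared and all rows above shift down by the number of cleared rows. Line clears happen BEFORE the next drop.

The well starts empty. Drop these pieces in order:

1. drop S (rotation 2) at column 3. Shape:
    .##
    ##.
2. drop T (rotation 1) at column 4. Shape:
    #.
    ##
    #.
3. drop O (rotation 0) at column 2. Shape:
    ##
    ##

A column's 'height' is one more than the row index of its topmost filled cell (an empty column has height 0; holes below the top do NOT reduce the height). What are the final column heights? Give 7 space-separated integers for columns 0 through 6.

Answer: 0 0 3 3 5 4 0

Derivation:
Drop 1: S rot2 at col 3 lands with bottom-row=0; cleared 0 line(s) (total 0); column heights now [0 0 0 1 2 2 0], max=2
Drop 2: T rot1 at col 4 lands with bottom-row=2; cleared 0 line(s) (total 0); column heights now [0 0 0 1 5 4 0], max=5
Drop 3: O rot0 at col 2 lands with bottom-row=1; cleared 0 line(s) (total 0); column heights now [0 0 3 3 5 4 0], max=5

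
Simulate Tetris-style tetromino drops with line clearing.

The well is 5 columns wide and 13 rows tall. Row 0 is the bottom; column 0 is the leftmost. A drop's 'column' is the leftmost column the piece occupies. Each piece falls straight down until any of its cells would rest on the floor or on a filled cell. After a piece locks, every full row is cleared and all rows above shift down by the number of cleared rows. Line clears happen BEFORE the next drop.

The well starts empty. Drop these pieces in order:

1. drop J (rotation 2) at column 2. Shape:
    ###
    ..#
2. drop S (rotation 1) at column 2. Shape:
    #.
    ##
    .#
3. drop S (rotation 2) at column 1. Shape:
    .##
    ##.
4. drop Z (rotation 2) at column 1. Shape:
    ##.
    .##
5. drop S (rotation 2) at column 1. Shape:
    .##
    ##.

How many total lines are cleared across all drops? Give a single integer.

Drop 1: J rot2 at col 2 lands with bottom-row=0; cleared 0 line(s) (total 0); column heights now [0 0 2 2 2], max=2
Drop 2: S rot1 at col 2 lands with bottom-row=2; cleared 0 line(s) (total 0); column heights now [0 0 5 4 2], max=5
Drop 3: S rot2 at col 1 lands with bottom-row=5; cleared 0 line(s) (total 0); column heights now [0 6 7 7 2], max=7
Drop 4: Z rot2 at col 1 lands with bottom-row=7; cleared 0 line(s) (total 0); column heights now [0 9 9 8 2], max=9
Drop 5: S rot2 at col 1 lands with bottom-row=9; cleared 0 line(s) (total 0); column heights now [0 10 11 11 2], max=11

Answer: 0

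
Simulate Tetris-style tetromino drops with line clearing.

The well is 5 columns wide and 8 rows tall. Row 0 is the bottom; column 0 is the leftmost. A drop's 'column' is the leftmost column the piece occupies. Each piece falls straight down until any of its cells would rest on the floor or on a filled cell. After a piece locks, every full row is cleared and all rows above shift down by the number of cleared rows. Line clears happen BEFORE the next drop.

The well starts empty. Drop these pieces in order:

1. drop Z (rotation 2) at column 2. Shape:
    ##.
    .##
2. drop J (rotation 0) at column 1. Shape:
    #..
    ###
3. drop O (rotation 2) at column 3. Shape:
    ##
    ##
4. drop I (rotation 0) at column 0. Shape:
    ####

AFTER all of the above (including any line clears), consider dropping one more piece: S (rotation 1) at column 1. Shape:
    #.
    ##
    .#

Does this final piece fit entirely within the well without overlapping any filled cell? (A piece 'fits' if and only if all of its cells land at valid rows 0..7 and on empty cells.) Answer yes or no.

Drop 1: Z rot2 at col 2 lands with bottom-row=0; cleared 0 line(s) (total 0); column heights now [0 0 2 2 1], max=2
Drop 2: J rot0 at col 1 lands with bottom-row=2; cleared 0 line(s) (total 0); column heights now [0 4 3 3 1], max=4
Drop 3: O rot2 at col 3 lands with bottom-row=3; cleared 0 line(s) (total 0); column heights now [0 4 3 5 5], max=5
Drop 4: I rot0 at col 0 lands with bottom-row=5; cleared 0 line(s) (total 0); column heights now [6 6 6 6 5], max=6
Test piece S rot1 at col 1 (width 2): heights before test = [6 6 6 6 5]; fits = False

Answer: no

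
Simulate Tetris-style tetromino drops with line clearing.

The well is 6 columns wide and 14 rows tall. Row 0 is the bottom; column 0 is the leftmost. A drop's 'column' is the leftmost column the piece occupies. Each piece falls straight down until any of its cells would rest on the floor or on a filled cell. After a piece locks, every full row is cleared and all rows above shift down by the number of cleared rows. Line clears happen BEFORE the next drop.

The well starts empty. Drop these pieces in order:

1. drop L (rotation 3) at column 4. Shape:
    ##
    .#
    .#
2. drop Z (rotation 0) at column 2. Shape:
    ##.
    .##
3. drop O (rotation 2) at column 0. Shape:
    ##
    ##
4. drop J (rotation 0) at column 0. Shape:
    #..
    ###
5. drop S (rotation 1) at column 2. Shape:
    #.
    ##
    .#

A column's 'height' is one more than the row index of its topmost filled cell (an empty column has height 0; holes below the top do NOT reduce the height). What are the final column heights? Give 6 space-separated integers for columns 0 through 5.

Drop 1: L rot3 at col 4 lands with bottom-row=0; cleared 0 line(s) (total 0); column heights now [0 0 0 0 3 3], max=3
Drop 2: Z rot0 at col 2 lands with bottom-row=3; cleared 0 line(s) (total 0); column heights now [0 0 5 5 4 3], max=5
Drop 3: O rot2 at col 0 lands with bottom-row=0; cleared 0 line(s) (total 0); column heights now [2 2 5 5 4 3], max=5
Drop 4: J rot0 at col 0 lands with bottom-row=5; cleared 0 line(s) (total 0); column heights now [7 6 6 5 4 3], max=7
Drop 5: S rot1 at col 2 lands with bottom-row=5; cleared 0 line(s) (total 0); column heights now [7 6 8 7 4 3], max=8

Answer: 7 6 8 7 4 3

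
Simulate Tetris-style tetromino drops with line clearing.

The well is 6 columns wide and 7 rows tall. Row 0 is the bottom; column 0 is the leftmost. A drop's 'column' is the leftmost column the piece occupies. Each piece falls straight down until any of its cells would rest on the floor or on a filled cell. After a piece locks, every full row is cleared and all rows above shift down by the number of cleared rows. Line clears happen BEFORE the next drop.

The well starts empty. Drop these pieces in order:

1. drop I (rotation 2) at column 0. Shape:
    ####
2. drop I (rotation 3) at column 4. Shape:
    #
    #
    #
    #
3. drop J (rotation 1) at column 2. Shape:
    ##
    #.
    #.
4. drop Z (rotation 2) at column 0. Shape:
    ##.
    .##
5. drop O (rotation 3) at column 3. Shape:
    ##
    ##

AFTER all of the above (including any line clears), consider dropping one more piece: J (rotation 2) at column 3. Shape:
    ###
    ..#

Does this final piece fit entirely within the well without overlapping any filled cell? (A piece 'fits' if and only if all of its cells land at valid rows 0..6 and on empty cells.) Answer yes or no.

Answer: yes

Derivation:
Drop 1: I rot2 at col 0 lands with bottom-row=0; cleared 0 line(s) (total 0); column heights now [1 1 1 1 0 0], max=1
Drop 2: I rot3 at col 4 lands with bottom-row=0; cleared 0 line(s) (total 0); column heights now [1 1 1 1 4 0], max=4
Drop 3: J rot1 at col 2 lands with bottom-row=1; cleared 0 line(s) (total 0); column heights now [1 1 4 4 4 0], max=4
Drop 4: Z rot2 at col 0 lands with bottom-row=4; cleared 0 line(s) (total 0); column heights now [6 6 5 4 4 0], max=6
Drop 5: O rot3 at col 3 lands with bottom-row=4; cleared 0 line(s) (total 0); column heights now [6 6 5 6 6 0], max=6
Test piece J rot2 at col 3 (width 3): heights before test = [6 6 5 6 6 0]; fits = True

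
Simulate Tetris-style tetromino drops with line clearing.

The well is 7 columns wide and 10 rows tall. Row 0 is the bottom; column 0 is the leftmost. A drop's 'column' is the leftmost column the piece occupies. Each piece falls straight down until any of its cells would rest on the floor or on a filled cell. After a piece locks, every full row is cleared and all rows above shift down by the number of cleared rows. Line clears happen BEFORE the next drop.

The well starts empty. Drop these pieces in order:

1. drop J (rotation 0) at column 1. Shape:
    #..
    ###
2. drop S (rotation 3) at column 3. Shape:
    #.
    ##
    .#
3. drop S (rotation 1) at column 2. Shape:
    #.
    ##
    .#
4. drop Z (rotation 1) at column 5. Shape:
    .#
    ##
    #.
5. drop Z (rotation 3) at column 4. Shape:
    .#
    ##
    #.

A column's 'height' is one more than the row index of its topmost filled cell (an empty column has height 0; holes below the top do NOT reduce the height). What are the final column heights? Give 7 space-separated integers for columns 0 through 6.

Drop 1: J rot0 at col 1 lands with bottom-row=0; cleared 0 line(s) (total 0); column heights now [0 2 1 1 0 0 0], max=2
Drop 2: S rot3 at col 3 lands with bottom-row=0; cleared 0 line(s) (total 0); column heights now [0 2 1 3 2 0 0], max=3
Drop 3: S rot1 at col 2 lands with bottom-row=3; cleared 0 line(s) (total 0); column heights now [0 2 6 5 2 0 0], max=6
Drop 4: Z rot1 at col 5 lands with bottom-row=0; cleared 0 line(s) (total 0); column heights now [0 2 6 5 2 2 3], max=6
Drop 5: Z rot3 at col 4 lands with bottom-row=2; cleared 0 line(s) (total 0); column heights now [0 2 6 5 4 5 3], max=6

Answer: 0 2 6 5 4 5 3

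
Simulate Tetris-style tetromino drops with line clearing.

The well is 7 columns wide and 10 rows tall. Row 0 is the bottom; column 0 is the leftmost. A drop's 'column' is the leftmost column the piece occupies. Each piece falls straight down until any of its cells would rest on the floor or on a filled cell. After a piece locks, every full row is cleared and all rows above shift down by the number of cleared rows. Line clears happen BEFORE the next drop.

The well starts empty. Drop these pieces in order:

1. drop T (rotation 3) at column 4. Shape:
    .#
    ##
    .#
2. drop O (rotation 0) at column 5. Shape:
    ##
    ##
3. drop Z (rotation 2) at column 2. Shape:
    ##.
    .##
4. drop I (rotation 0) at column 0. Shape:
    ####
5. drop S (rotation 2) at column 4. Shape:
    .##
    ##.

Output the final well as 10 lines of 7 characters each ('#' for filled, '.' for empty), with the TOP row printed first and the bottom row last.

Answer: .......
.......
.......
.....##
....##.
####.##
..##.##
...###.
....##.
.....#.

Derivation:
Drop 1: T rot3 at col 4 lands with bottom-row=0; cleared 0 line(s) (total 0); column heights now [0 0 0 0 2 3 0], max=3
Drop 2: O rot0 at col 5 lands with bottom-row=3; cleared 0 line(s) (total 0); column heights now [0 0 0 0 2 5 5], max=5
Drop 3: Z rot2 at col 2 lands with bottom-row=2; cleared 0 line(s) (total 0); column heights now [0 0 4 4 3 5 5], max=5
Drop 4: I rot0 at col 0 lands with bottom-row=4; cleared 0 line(s) (total 0); column heights now [5 5 5 5 3 5 5], max=5
Drop 5: S rot2 at col 4 lands with bottom-row=5; cleared 0 line(s) (total 0); column heights now [5 5 5 5 6 7 7], max=7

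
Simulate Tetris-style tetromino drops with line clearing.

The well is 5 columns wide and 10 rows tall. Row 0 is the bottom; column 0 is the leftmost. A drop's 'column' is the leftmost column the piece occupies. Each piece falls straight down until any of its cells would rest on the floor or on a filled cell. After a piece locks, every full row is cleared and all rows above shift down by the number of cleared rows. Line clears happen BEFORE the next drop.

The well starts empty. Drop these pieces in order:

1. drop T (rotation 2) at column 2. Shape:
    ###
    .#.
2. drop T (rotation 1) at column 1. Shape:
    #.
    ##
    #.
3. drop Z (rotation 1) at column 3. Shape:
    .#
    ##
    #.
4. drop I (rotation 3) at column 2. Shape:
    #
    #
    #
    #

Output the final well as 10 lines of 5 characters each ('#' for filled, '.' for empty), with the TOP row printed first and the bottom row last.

Drop 1: T rot2 at col 2 lands with bottom-row=0; cleared 0 line(s) (total 0); column heights now [0 0 2 2 2], max=2
Drop 2: T rot1 at col 1 lands with bottom-row=1; cleared 0 line(s) (total 0); column heights now [0 4 3 2 2], max=4
Drop 3: Z rot1 at col 3 lands with bottom-row=2; cleared 0 line(s) (total 0); column heights now [0 4 3 4 5], max=5
Drop 4: I rot3 at col 2 lands with bottom-row=3; cleared 0 line(s) (total 0); column heights now [0 4 7 4 5], max=7

Answer: .....
.....
.....
..#..
..#..
..#.#
.####
.###.
.####
...#.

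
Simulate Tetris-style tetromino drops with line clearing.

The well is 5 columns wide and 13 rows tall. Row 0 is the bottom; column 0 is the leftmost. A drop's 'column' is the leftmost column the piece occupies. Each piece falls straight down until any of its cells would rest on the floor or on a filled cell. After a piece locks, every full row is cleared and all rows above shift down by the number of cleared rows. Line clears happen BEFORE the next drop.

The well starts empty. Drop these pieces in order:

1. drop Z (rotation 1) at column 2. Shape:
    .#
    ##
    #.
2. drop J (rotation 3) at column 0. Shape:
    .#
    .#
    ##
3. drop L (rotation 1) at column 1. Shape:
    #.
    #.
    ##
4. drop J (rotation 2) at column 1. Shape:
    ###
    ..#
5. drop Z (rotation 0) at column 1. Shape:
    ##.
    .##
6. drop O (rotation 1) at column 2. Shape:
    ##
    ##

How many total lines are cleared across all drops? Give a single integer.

Answer: 0

Derivation:
Drop 1: Z rot1 at col 2 lands with bottom-row=0; cleared 0 line(s) (total 0); column heights now [0 0 2 3 0], max=3
Drop 2: J rot3 at col 0 lands with bottom-row=0; cleared 0 line(s) (total 0); column heights now [1 3 2 3 0], max=3
Drop 3: L rot1 at col 1 lands with bottom-row=3; cleared 0 line(s) (total 0); column heights now [1 6 4 3 0], max=6
Drop 4: J rot2 at col 1 lands with bottom-row=5; cleared 0 line(s) (total 0); column heights now [1 7 7 7 0], max=7
Drop 5: Z rot0 at col 1 lands with bottom-row=7; cleared 0 line(s) (total 0); column heights now [1 9 9 8 0], max=9
Drop 6: O rot1 at col 2 lands with bottom-row=9; cleared 0 line(s) (total 0); column heights now [1 9 11 11 0], max=11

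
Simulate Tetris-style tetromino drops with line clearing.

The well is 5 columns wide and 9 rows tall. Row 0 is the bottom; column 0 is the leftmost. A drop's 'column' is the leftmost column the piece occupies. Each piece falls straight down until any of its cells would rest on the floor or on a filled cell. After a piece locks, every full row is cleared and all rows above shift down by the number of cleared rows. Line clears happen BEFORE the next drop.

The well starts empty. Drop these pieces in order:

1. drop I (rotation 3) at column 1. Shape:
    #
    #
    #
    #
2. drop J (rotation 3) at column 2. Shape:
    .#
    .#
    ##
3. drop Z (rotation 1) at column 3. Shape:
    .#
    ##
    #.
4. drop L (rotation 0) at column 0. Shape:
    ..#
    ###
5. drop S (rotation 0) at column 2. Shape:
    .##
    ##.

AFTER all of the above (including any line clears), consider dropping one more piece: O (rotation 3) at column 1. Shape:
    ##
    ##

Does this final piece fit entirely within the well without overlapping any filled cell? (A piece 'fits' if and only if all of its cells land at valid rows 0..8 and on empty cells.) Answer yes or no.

Drop 1: I rot3 at col 1 lands with bottom-row=0; cleared 0 line(s) (total 0); column heights now [0 4 0 0 0], max=4
Drop 2: J rot3 at col 2 lands with bottom-row=0; cleared 0 line(s) (total 0); column heights now [0 4 1 3 0], max=4
Drop 3: Z rot1 at col 3 lands with bottom-row=3; cleared 0 line(s) (total 0); column heights now [0 4 1 5 6], max=6
Drop 4: L rot0 at col 0 lands with bottom-row=4; cleared 1 line(s) (total 1); column heights now [0 4 5 4 5], max=5
Drop 5: S rot0 at col 2 lands with bottom-row=5; cleared 0 line(s) (total 1); column heights now [0 4 6 7 7], max=7
Test piece O rot3 at col 1 (width 2): heights before test = [0 4 6 7 7]; fits = True

Answer: yes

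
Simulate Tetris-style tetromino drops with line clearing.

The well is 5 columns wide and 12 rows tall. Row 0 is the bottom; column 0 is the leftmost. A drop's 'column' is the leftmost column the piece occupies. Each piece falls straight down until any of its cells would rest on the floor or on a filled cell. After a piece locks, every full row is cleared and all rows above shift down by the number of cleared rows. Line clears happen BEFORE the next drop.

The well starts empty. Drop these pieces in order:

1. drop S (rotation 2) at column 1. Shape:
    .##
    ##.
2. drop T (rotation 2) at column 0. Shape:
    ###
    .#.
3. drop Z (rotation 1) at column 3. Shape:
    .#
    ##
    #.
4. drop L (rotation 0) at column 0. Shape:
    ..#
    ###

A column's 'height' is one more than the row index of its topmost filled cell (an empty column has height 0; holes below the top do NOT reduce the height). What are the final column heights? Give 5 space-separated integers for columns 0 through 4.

Answer: 3 3 4 3 4

Derivation:
Drop 1: S rot2 at col 1 lands with bottom-row=0; cleared 0 line(s) (total 0); column heights now [0 1 2 2 0], max=2
Drop 2: T rot2 at col 0 lands with bottom-row=1; cleared 0 line(s) (total 0); column heights now [3 3 3 2 0], max=3
Drop 3: Z rot1 at col 3 lands with bottom-row=2; cleared 0 line(s) (total 0); column heights now [3 3 3 4 5], max=5
Drop 4: L rot0 at col 0 lands with bottom-row=3; cleared 1 line(s) (total 1); column heights now [3 3 4 3 4], max=4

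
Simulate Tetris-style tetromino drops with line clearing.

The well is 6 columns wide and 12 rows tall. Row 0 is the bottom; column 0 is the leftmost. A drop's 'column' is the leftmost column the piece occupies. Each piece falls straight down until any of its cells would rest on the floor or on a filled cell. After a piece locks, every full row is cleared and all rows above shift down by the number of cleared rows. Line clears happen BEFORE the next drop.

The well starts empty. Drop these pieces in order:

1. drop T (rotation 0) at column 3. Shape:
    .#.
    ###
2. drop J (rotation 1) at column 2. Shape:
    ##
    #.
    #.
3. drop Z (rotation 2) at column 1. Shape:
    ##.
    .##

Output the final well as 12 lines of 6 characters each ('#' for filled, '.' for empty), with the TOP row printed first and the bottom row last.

Drop 1: T rot0 at col 3 lands with bottom-row=0; cleared 0 line(s) (total 0); column heights now [0 0 0 1 2 1], max=2
Drop 2: J rot1 at col 2 lands with bottom-row=0; cleared 0 line(s) (total 0); column heights now [0 0 3 3 2 1], max=3
Drop 3: Z rot2 at col 1 lands with bottom-row=3; cleared 0 line(s) (total 0); column heights now [0 5 5 4 2 1], max=5

Answer: ......
......
......
......
......
......
......
.##...
..##..
..##..
..#.#.
..####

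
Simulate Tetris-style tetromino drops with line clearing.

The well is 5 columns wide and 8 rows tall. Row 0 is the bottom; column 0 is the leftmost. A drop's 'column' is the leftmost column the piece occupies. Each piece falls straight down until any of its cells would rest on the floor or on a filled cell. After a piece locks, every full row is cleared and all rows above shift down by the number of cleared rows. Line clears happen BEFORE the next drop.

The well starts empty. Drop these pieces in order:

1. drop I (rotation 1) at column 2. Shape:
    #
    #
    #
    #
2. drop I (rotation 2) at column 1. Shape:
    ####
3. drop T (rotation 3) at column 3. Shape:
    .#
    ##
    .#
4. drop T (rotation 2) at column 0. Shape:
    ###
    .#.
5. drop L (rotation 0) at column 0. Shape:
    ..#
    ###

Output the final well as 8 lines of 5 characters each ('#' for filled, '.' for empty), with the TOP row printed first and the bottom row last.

Drop 1: I rot1 at col 2 lands with bottom-row=0; cleared 0 line(s) (total 0); column heights now [0 0 4 0 0], max=4
Drop 2: I rot2 at col 1 lands with bottom-row=4; cleared 0 line(s) (total 0); column heights now [0 5 5 5 5], max=5
Drop 3: T rot3 at col 3 lands with bottom-row=5; cleared 0 line(s) (total 0); column heights now [0 5 5 7 8], max=8
Drop 4: T rot2 at col 0 lands with bottom-row=5; cleared 1 line(s) (total 1); column heights now [0 6 5 5 7], max=7
Drop 5: L rot0 at col 0 lands with bottom-row=6; cleared 0 line(s) (total 1); column heights now [7 7 8 5 7], max=8

Answer: ..#..
###.#
.#..#
.####
..#..
..#..
..#..
..#..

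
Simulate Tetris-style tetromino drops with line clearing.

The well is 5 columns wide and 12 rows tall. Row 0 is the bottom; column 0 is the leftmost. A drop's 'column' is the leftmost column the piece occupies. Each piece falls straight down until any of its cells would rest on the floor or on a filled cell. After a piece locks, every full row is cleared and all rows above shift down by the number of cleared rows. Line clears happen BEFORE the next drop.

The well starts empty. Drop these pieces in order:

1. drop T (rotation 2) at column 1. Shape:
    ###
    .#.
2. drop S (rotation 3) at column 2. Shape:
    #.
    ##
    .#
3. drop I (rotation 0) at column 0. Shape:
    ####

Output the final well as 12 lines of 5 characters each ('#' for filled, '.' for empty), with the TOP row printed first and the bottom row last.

Answer: .....
.....
.....
.....
.....
.....
####.
..#..
..##.
...#.
.###.
..#..

Derivation:
Drop 1: T rot2 at col 1 lands with bottom-row=0; cleared 0 line(s) (total 0); column heights now [0 2 2 2 0], max=2
Drop 2: S rot3 at col 2 lands with bottom-row=2; cleared 0 line(s) (total 0); column heights now [0 2 5 4 0], max=5
Drop 3: I rot0 at col 0 lands with bottom-row=5; cleared 0 line(s) (total 0); column heights now [6 6 6 6 0], max=6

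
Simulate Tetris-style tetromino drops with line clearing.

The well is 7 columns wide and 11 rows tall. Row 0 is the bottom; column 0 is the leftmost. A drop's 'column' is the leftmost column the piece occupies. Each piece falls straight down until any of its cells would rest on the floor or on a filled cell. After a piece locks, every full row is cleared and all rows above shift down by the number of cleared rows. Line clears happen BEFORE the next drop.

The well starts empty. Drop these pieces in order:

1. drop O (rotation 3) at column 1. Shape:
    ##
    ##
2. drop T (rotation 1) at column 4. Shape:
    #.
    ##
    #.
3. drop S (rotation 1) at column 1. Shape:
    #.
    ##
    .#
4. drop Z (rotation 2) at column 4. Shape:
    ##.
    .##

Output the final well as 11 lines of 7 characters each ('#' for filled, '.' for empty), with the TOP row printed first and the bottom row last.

Drop 1: O rot3 at col 1 lands with bottom-row=0; cleared 0 line(s) (total 0); column heights now [0 2 2 0 0 0 0], max=2
Drop 2: T rot1 at col 4 lands with bottom-row=0; cleared 0 line(s) (total 0); column heights now [0 2 2 0 3 2 0], max=3
Drop 3: S rot1 at col 1 lands with bottom-row=2; cleared 0 line(s) (total 0); column heights now [0 5 4 0 3 2 0], max=5
Drop 4: Z rot2 at col 4 lands with bottom-row=2; cleared 0 line(s) (total 0); column heights now [0 5 4 0 4 4 3], max=5

Answer: .......
.......
.......
.......
.......
.......
.#.....
.##.##.
..#.###
.##.##.
.##.#..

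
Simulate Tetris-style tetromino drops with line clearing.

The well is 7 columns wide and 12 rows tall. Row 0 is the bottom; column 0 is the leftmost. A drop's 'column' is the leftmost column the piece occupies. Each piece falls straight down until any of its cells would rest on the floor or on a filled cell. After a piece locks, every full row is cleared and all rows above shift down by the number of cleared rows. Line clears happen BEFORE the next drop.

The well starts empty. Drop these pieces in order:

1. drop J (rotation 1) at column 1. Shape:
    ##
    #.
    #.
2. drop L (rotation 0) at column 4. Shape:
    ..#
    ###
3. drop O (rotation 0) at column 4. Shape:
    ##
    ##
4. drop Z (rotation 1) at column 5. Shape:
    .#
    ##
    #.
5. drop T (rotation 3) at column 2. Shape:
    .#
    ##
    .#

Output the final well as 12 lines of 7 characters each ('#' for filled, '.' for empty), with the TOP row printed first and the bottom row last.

Drop 1: J rot1 at col 1 lands with bottom-row=0; cleared 0 line(s) (total 0); column heights now [0 3 3 0 0 0 0], max=3
Drop 2: L rot0 at col 4 lands with bottom-row=0; cleared 0 line(s) (total 0); column heights now [0 3 3 0 1 1 2], max=3
Drop 3: O rot0 at col 4 lands with bottom-row=1; cleared 0 line(s) (total 0); column heights now [0 3 3 0 3 3 2], max=3
Drop 4: Z rot1 at col 5 lands with bottom-row=3; cleared 0 line(s) (total 0); column heights now [0 3 3 0 3 5 6], max=6
Drop 5: T rot3 at col 2 lands with bottom-row=2; cleared 0 line(s) (total 0); column heights now [0 3 4 5 3 5 6], max=6

Answer: .......
.......
.......
.......
.......
.......
......#
...#.##
..##.#.
.#####.
.#..###
.#..###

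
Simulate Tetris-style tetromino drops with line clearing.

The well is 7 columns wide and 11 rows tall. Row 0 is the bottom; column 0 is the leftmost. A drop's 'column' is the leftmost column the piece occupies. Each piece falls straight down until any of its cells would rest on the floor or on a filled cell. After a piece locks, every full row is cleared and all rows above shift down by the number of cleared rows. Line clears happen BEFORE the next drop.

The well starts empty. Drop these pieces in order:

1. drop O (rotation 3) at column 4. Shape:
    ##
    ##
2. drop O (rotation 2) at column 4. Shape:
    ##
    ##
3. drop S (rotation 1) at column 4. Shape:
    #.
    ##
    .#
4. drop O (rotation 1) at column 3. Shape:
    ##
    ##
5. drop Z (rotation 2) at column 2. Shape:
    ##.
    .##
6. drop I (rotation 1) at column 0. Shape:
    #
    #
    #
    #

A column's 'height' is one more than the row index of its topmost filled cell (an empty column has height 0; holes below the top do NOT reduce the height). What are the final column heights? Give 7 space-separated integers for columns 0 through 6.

Drop 1: O rot3 at col 4 lands with bottom-row=0; cleared 0 line(s) (total 0); column heights now [0 0 0 0 2 2 0], max=2
Drop 2: O rot2 at col 4 lands with bottom-row=2; cleared 0 line(s) (total 0); column heights now [0 0 0 0 4 4 0], max=4
Drop 3: S rot1 at col 4 lands with bottom-row=4; cleared 0 line(s) (total 0); column heights now [0 0 0 0 7 6 0], max=7
Drop 4: O rot1 at col 3 lands with bottom-row=7; cleared 0 line(s) (total 0); column heights now [0 0 0 9 9 6 0], max=9
Drop 5: Z rot2 at col 2 lands with bottom-row=9; cleared 0 line(s) (total 0); column heights now [0 0 11 11 10 6 0], max=11
Drop 6: I rot1 at col 0 lands with bottom-row=0; cleared 0 line(s) (total 0); column heights now [4 0 11 11 10 6 0], max=11

Answer: 4 0 11 11 10 6 0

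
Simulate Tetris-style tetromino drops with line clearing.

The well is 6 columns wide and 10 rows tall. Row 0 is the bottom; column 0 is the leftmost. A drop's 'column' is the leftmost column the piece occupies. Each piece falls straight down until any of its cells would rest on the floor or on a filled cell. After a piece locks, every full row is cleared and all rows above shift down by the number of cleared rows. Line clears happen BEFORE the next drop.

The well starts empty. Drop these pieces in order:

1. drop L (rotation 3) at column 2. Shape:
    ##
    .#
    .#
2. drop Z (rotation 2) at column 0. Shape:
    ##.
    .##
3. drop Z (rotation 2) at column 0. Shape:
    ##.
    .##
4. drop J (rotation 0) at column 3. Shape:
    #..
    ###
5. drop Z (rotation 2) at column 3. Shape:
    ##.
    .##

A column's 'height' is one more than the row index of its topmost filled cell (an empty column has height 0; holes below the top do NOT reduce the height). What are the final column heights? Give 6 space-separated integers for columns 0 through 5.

Answer: 7 7 6 6 6 5

Derivation:
Drop 1: L rot3 at col 2 lands with bottom-row=0; cleared 0 line(s) (total 0); column heights now [0 0 3 3 0 0], max=3
Drop 2: Z rot2 at col 0 lands with bottom-row=3; cleared 0 line(s) (total 0); column heights now [5 5 4 3 0 0], max=5
Drop 3: Z rot2 at col 0 lands with bottom-row=5; cleared 0 line(s) (total 0); column heights now [7 7 6 3 0 0], max=7
Drop 4: J rot0 at col 3 lands with bottom-row=3; cleared 0 line(s) (total 0); column heights now [7 7 6 5 4 4], max=7
Drop 5: Z rot2 at col 3 lands with bottom-row=4; cleared 0 line(s) (total 0); column heights now [7 7 6 6 6 5], max=7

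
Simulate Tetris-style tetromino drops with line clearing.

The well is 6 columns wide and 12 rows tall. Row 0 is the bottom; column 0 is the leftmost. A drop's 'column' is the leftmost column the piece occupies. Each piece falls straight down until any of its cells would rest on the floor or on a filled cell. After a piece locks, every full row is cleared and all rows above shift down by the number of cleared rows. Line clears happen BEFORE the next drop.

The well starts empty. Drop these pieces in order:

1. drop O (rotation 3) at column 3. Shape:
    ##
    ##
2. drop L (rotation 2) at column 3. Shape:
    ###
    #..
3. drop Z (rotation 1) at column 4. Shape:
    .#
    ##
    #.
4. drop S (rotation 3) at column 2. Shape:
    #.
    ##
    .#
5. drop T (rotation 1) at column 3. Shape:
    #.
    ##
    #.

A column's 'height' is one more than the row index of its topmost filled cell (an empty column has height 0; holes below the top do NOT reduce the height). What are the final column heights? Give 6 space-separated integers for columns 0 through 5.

Answer: 0 0 7 9 8 7

Derivation:
Drop 1: O rot3 at col 3 lands with bottom-row=0; cleared 0 line(s) (total 0); column heights now [0 0 0 2 2 0], max=2
Drop 2: L rot2 at col 3 lands with bottom-row=2; cleared 0 line(s) (total 0); column heights now [0 0 0 4 4 4], max=4
Drop 3: Z rot1 at col 4 lands with bottom-row=4; cleared 0 line(s) (total 0); column heights now [0 0 0 4 6 7], max=7
Drop 4: S rot3 at col 2 lands with bottom-row=4; cleared 0 line(s) (total 0); column heights now [0 0 7 6 6 7], max=7
Drop 5: T rot1 at col 3 lands with bottom-row=6; cleared 0 line(s) (total 0); column heights now [0 0 7 9 8 7], max=9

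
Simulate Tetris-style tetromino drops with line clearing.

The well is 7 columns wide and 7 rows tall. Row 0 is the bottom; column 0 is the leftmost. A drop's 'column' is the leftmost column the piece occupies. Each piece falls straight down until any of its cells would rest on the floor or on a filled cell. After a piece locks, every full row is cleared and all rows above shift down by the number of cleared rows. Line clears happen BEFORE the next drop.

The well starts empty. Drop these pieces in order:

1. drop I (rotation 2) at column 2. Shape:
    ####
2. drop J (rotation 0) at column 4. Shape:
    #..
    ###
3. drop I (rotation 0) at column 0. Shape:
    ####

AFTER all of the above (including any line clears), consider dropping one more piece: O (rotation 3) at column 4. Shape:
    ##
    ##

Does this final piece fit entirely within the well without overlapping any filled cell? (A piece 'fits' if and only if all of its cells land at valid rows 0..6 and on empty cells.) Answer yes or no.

Drop 1: I rot2 at col 2 lands with bottom-row=0; cleared 0 line(s) (total 0); column heights now [0 0 1 1 1 1 0], max=1
Drop 2: J rot0 at col 4 lands with bottom-row=1; cleared 0 line(s) (total 0); column heights now [0 0 1 1 3 2 2], max=3
Drop 3: I rot0 at col 0 lands with bottom-row=1; cleared 1 line(s) (total 1); column heights now [0 0 1 1 2 1 0], max=2
Test piece O rot3 at col 4 (width 2): heights before test = [0 0 1 1 2 1 0]; fits = True

Answer: yes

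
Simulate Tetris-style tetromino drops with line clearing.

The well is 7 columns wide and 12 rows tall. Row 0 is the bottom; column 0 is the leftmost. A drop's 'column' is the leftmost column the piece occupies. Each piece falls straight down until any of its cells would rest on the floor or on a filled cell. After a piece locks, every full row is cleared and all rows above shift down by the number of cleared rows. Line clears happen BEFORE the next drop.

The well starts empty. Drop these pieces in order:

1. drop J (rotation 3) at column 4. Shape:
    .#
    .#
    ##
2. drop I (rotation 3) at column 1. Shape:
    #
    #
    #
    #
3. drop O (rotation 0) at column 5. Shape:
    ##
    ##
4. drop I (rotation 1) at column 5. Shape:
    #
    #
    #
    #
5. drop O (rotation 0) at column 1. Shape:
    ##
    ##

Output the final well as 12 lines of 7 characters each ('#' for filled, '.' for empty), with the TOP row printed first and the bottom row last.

Drop 1: J rot3 at col 4 lands with bottom-row=0; cleared 0 line(s) (total 0); column heights now [0 0 0 0 1 3 0], max=3
Drop 2: I rot3 at col 1 lands with bottom-row=0; cleared 0 line(s) (total 0); column heights now [0 4 0 0 1 3 0], max=4
Drop 3: O rot0 at col 5 lands with bottom-row=3; cleared 0 line(s) (total 0); column heights now [0 4 0 0 1 5 5], max=5
Drop 4: I rot1 at col 5 lands with bottom-row=5; cleared 0 line(s) (total 0); column heights now [0 4 0 0 1 9 5], max=9
Drop 5: O rot0 at col 1 lands with bottom-row=4; cleared 0 line(s) (total 0); column heights now [0 6 6 0 1 9 5], max=9

Answer: .......
.......
.......
.....#.
.....#.
.....#.
.##..#.
.##..##
.#...##
.#...#.
.#...#.
.#..##.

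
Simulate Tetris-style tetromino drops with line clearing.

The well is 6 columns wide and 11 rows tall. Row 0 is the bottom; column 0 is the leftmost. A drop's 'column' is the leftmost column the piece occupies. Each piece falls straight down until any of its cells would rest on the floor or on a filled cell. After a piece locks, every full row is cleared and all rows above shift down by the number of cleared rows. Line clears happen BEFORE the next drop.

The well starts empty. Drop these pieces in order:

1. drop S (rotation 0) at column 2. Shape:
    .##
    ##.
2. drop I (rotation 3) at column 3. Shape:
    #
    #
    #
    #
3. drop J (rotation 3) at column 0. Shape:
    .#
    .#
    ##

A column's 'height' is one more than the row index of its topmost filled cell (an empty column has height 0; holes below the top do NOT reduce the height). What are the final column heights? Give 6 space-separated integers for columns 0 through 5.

Answer: 1 3 1 6 2 0

Derivation:
Drop 1: S rot0 at col 2 lands with bottom-row=0; cleared 0 line(s) (total 0); column heights now [0 0 1 2 2 0], max=2
Drop 2: I rot3 at col 3 lands with bottom-row=2; cleared 0 line(s) (total 0); column heights now [0 0 1 6 2 0], max=6
Drop 3: J rot3 at col 0 lands with bottom-row=0; cleared 0 line(s) (total 0); column heights now [1 3 1 6 2 0], max=6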